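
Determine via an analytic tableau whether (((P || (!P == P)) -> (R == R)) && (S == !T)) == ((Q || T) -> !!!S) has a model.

Satisfiable

Initial set: {((((P || (!P == P)) -> (R == R)) && (S == !T)) == ((Q || T) -> !!!S))}.
((((P || (!P == P)) -> (R == R)) && (S == !T)) == ((Q || T) -> !!!S)): β-rule — branch into (((P || (!P == P)) -> (R == R)) && (S == !T)), ((Q || T) -> !!!S)  //  !(((P || (!P == P)) -> (R == R)) && (S == !T)), !((Q || T) -> !!!S).
  branch 1 (add (((P || (!P == P)) -> (R == R)) && (S == !T)), ((Q || T) -> !!!S)):
    (((P || (!P == P)) -> (R == R)) && (S == !T)): α-rule — add ((P || (!P == P)) -> (R == R)), (S == !T).
    ((Q || T) -> !!!S): β-rule — branch into !(Q || T)  //  !!!S.
      branch 1.1 (add !(Q || T)):
        !(Q || T): α-rule — add !Q, !T.
        ((P || (!P == P)) -> (R == R)): β-rule — branch into !(P || (!P == P))  //  (R == R).
          branch 1.1.1 (add !(P || (!P == P))):
            !(P || (!P == P)): α-rule — add !P, !(!P == P).
            (S == !T): β-rule — branch into S, !T  //  !S, !!T.
              branch 1.1.1.1 (add S, !T):
                !(!P == P): β-rule — branch into !P, !P  //  !!P, P.
                  branch 1.1.1.1.1 (add !P, !P):
                    ○ open, literals {P=false, Q=false, S=true, T=false}.
                  branch 1.1.1.1.2 (add !!P, P):
                    × closes — contains both P and !P.
              branch 1.1.1.2 (add !S, !!T):
                × closes — contains both T and !T.
          branch 1.1.2 (add (R == R)):
            (S == !T): β-rule — branch into S, !T  //  !S, !!T.
              branch 1.1.2.1 (add S, !T):
                (R == R): β-rule — branch into R, R  //  !R, !R.
                  branch 1.1.2.1.1 (add R, R):
                    ○ open, literals {Q=false, R=true, S=true, T=false}.
                  branch 1.1.2.1.2 (add !R, !R):
                    ○ open, literals {Q=false, R=false, S=true, T=false}.
              branch 1.1.2.2 (add !S, !!T):
                × closes — contains both T and !T.
      branch 1.2 (add !!!S):
        !!!S: drop double negation, giving !S.
        ((P || (!P == P)) -> (R == R)): β-rule — branch into !(P || (!P == P))  //  (R == R).
          branch 1.2.1 (add !(P || (!P == P))):
            !(P || (!P == P)): α-rule — add !P, !(!P == P).
            (S == !T): β-rule — branch into S, !T  //  !S, !!T.
              branch 1.2.1.1 (add S, !T):
                × closes — contains both S and !S.
              branch 1.2.1.2 (add !S, !!T):
                !(!P == P): β-rule — branch into !P, !P  //  !!P, P.
                  branch 1.2.1.2.1 (add !P, !P):
                    ○ open, literals {P=false, S=false, T=true}.
                  branch 1.2.1.2.2 (add !!P, P):
                    × closes — contains both P and !P.
          branch 1.2.2 (add (R == R)):
            (S == !T): β-rule — branch into S, !T  //  !S, !!T.
              branch 1.2.2.1 (add S, !T):
                × closes — contains both S and !S.
              branch 1.2.2.2 (add !S, !!T):
                (R == R): β-rule — branch into R, R  //  !R, !R.
                  branch 1.2.2.2.1 (add R, R):
                    ○ open, literals {R=true, S=false, T=true}.
                  branch 1.2.2.2.2 (add !R, !R):
                    ○ open, literals {R=false, S=false, T=true}.
  branch 2 (add !(((P || (!P == P)) -> (R == R)) && (S == !T)), !((Q || T) -> !!!S)):
    !((Q || T) -> !!!S): α-rule — add (Q || T), !!!!S.
    !!!!S: drop double negation, giving !!S.
    !(((P || (!P == P)) -> (R == R)) && (S == !T)): β-rule — branch into !((P || (!P == P)) -> (R == R))  //  !(S == !T).
      branch 2.1 (add !((P || (!P == P)) -> (R == R))):
        !((P || (!P == P)) -> (R == R)): α-rule — add (P || (!P == P)), !(R == R).
        (Q || T): β-rule — branch into Q  //  T.
          branch 2.1.1 (add Q):
            (P || (!P == P)): β-rule — branch into P  //  (!P == P).
              branch 2.1.1.1 (add P):
                !(R == R): β-rule — branch into R, !R  //  !R, R.
                  branch 2.1.1.1.1 (add R, !R):
                    × closes — contains both R and !R.
                  branch 2.1.1.1.2 (add !R, R):
                    × closes — contains both R and !R.
              branch 2.1.1.2 (add (!P == P)):
                !(R == R): β-rule — branch into R, !R  //  !R, R.
                  branch 2.1.1.2.1 (add R, !R):
                    × closes — contains both R and !R.
                  branch 2.1.1.2.2 (add !R, R):
                    × closes — contains both R and !R.
          branch 2.1.2 (add T):
            (P || (!P == P)): β-rule — branch into P  //  (!P == P).
              branch 2.1.2.1 (add P):
                !(R == R): β-rule — branch into R, !R  //  !R, R.
                  branch 2.1.2.1.1 (add R, !R):
                    × closes — contains both R and !R.
                  branch 2.1.2.1.2 (add !R, R):
                    × closes — contains both R and !R.
              branch 2.1.2.2 (add (!P == P)):
                !(R == R): β-rule — branch into R, !R  //  !R, R.
                  branch 2.1.2.2.1 (add R, !R):
                    × closes — contains both R and !R.
                  branch 2.1.2.2.2 (add !R, R):
                    × closes — contains both R and !R.
      branch 2.2 (add !(S == !T)):
        (Q || T): β-rule — branch into Q  //  T.
          branch 2.2.1 (add Q):
            !(S == !T): β-rule — branch into S, !!T  //  !S, !T.
              branch 2.2.1.1 (add S, !!T):
                ○ open, literals {Q=true, S=true, T=true}.
              branch 2.2.1.2 (add !S, !T):
                × closes — contains both S and !S.
          branch 2.2.2 (add T):
            !(S == !T): β-rule — branch into S, !!T  //  !S, !T.
              branch 2.2.2.1 (add S, !!T):
                ○ open, literals {S=true, T=true}.
              branch 2.2.2.2 (add !S, !T):
                × closes — contains both S and !S.
16 branches closed, 8 open.
An open branch gives a satisfying assignment: P=false, Q=false, S=true, T=false.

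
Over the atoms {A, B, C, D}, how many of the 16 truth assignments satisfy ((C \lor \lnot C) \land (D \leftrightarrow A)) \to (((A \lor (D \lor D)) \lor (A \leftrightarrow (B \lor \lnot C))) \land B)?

10

Initial set: {(((C \lor \lnot C) \land (D \leftrightarrow A)) \to (((A \lor (D \lor D)) \lor (A \leftrightarrow (B \lor \lnot C))) \land B))}.
(((C \lor \lnot C) \land (D \leftrightarrow A)) \to (((A \lor (D \lor D)) \lor (A \leftrightarrow (B \lor \lnot C))) \land B)): β-rule — branch into \lnot ((C \lor \lnot C) \land (D \leftrightarrow A))  //  (((A \lor (D \lor D)) \lor (A \leftrightarrow (B \lor \lnot C))) \land B).
  branch 1 (add \lnot ((C \lor \lnot C) \land (D \leftrightarrow A))):
    \lnot ((C \lor \lnot C) \land (D \leftrightarrow A)): β-rule — branch into \lnot (C \lor \lnot C)  //  \lnot (D \leftrightarrow A).
      branch 1.1 (add \lnot (C \lor \lnot C)):
        \lnot (C \lor \lnot C): α-rule — add \lnot C, \lnot \lnot C.
        × closes — contains both C and \lnot C.
      branch 1.2 (add \lnot (D \leftrightarrow A)):
        \lnot (D \leftrightarrow A): β-rule — branch into D, \lnot A  //  \lnot D, A.
          branch 1.2.1 (add D, \lnot A):
            ○ open, literals {A=false, D=true}.
          branch 1.2.2 (add \lnot D, A):
            ○ open, literals {A=true, D=false}.
  branch 2 (add (((A \lor (D \lor D)) \lor (A \leftrightarrow (B \lor \lnot C))) \land B)):
    (((A \lor (D \lor D)) \lor (A \leftrightarrow (B \lor \lnot C))) \land B): α-rule — add ((A \lor (D \lor D)) \lor (A \leftrightarrow (B \lor \lnot C))), B.
    ((A \lor (D \lor D)) \lor (A \leftrightarrow (B \lor \lnot C))): β-rule — branch into (A \lor (D \lor D))  //  (A \leftrightarrow (B \lor \lnot C)).
      branch 2.1 (add (A \lor (D \lor D))):
        (A \lor (D \lor D)): β-rule — branch into A  //  (D \lor D).
          branch 2.1.1 (add A):
            ○ open, literals {A=true, B=true}.
          branch 2.1.2 (add (D \lor D)):
            (D \lor D): β-rule — branch into D  //  D.
              branch 2.1.2.1 (add D):
                ○ open, literals {B=true, D=true}.
              branch 2.1.2.2 (add D):
                ○ open, literals {B=true, D=true}.
      branch 2.2 (add (A \leftrightarrow (B \lor \lnot C))):
        (A \leftrightarrow (B \lor \lnot C)): β-rule — branch into A, (B \lor \lnot C)  //  \lnot A, \lnot (B \lor \lnot C).
          branch 2.2.1 (add A, (B \lor \lnot C)):
            (B \lor \lnot C): β-rule — branch into B  //  \lnot C.
              branch 2.2.1.1 (add B):
                ○ open, literals {A=true, B=true}.
              branch 2.2.1.2 (add \lnot C):
                ○ open, literals {A=true, B=true, C=false}.
          branch 2.2.2 (add \lnot A, \lnot (B \lor \lnot C)):
            \lnot (B \lor \lnot C): α-rule — add \lnot B, \lnot \lnot C.
            × closes — contains both B and \lnot B.
2 branches closed, 7 open.
Each open branch fixes some atoms; the unmentioned ones are free. Counting distinct full assignments: branch {A=false, D=true} (B, C) contributes 4 new; branch {A=true, D=false} (B, C) contributes 4 new; branch {A=true, B=true} (C, D) contributes 2 new; branch {B=true, D=true} (A, C) contributes 0 new; branch {B=true, D=true} (A, C) contributes 0 new; branch {A=true, B=true} (C, D) contributes 0 new; branch {A=true, B=true, C=false} (D) contributes 0 new. Total: 10.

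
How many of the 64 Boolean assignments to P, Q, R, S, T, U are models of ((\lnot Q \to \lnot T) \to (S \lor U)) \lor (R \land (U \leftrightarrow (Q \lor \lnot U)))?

52

Initial set: {T (((\lnot Q \to \lnot T) \to (S \lor U)) \lor (R \land (U \leftrightarrow (Q \lor \lnot U))))}.
T (((\lnot Q \to \lnot T) \to (S \lor U)) \lor (R \land (U \leftrightarrow (Q \lor \lnot U)))): β-rule — branch into T ((\lnot Q \to \lnot T) \to (S \lor U))  //  T (R \land (U \leftrightarrow (Q \lor \lnot U))).
  branch 1 (add T ((\lnot Q \to \lnot T) \to (S \lor U))):
    T ((\lnot Q \to \lnot T) \to (S \lor U)): β-rule — branch into F (\lnot Q \to \lnot T)  //  T (S \lor U).
      branch 1.1 (add F (\lnot Q \to \lnot T)):
        F (\lnot Q \to \lnot T): α-rule — add T \lnot Q, F \lnot T.
        ○ open, literals {Q=F, T=T}.
      branch 1.2 (add T (S \lor U)):
        T (S \lor U): β-rule — branch into T S  //  T U.
          branch 1.2.1 (add T S):
            ○ open, literals {S=T}.
          branch 1.2.2 (add T U):
            ○ open, literals {U=T}.
  branch 2 (add T (R \land (U \leftrightarrow (Q \lor \lnot U)))):
    T (R \land (U \leftrightarrow (Q \lor \lnot U))): α-rule — add T R, T (U \leftrightarrow (Q \lor \lnot U)).
    T (U \leftrightarrow (Q \lor \lnot U)): β-rule — branch into T U, T (Q \lor \lnot U)  //  F U, F (Q \lor \lnot U).
      branch 2.1 (add T U, T (Q \lor \lnot U)):
        T (Q \lor \lnot U): β-rule — branch into T Q  //  T \lnot U.
          branch 2.1.1 (add T Q):
            ○ open, literals {Q=T, R=T, U=T}.
          branch 2.1.2 (add T \lnot U):
            × closes — contains both U and \lnot U.
      branch 2.2 (add F U, F (Q \lor \lnot U)):
        F (Q \lor \lnot U): α-rule — add F Q, F \lnot U.
        × closes — contains both U and \lnot U.
2 branches closed, 4 open.
Each open branch fixes some atoms; the unmentioned ones are free. Counting distinct full assignments: branch {Q=F, T=T} (P, R, S, U) contributes 16 new; branch {S=T} (P, Q, R, T, U) contributes 24 new; branch {U=T} (P, Q, R, S, T) contributes 12 new; branch {Q=T, R=T, U=T} (P, S, T) contributes 0 new. Total: 52.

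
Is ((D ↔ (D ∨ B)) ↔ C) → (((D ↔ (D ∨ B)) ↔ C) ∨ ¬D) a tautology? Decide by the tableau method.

Assume the negation and expand:
Initial set: {¬(((D ↔ (D ∨ B)) ↔ C) → (((D ↔ (D ∨ B)) ↔ C) ∨ ¬D))}.
¬(((D ↔ (D ∨ B)) ↔ C) → (((D ↔ (D ∨ B)) ↔ C) ∨ ¬D)): α-rule — add ((D ↔ (D ∨ B)) ↔ C), ¬(((D ↔ (D ∨ B)) ↔ C) ∨ ¬D).
¬(((D ↔ (D ∨ B)) ↔ C) ∨ ¬D): α-rule — add ¬((D ↔ (D ∨ B)) ↔ C), ¬¬D.
((D ↔ (D ∨ B)) ↔ C): β-rule — branch into (D ↔ (D ∨ B)), C  //  ¬(D ↔ (D ∨ B)), ¬C.
  branch 1 (add (D ↔ (D ∨ B)), C):
    ¬((D ↔ (D ∨ B)) ↔ C): β-rule — branch into (D ↔ (D ∨ B)), ¬C  //  ¬(D ↔ (D ∨ B)), C.
      branch 1.1 (add (D ↔ (D ∨ B)), ¬C):
        × closes — contains both C and ¬C.
      branch 1.2 (add ¬(D ↔ (D ∨ B)), C):
        (D ↔ (D ∨ B)): β-rule — branch into D, (D ∨ B)  //  ¬D, ¬(D ∨ B).
          branch 1.2.1 (add D, (D ∨ B)):
            ¬(D ↔ (D ∨ B)): β-rule — branch into D, ¬(D ∨ B)  //  ¬D, (D ∨ B).
              branch 1.2.1.1 (add D, ¬(D ∨ B)):
                ¬(D ∨ B): α-rule — add ¬D, ¬B.
                × closes — contains both D and ¬D.
              branch 1.2.1.2 (add ¬D, (D ∨ B)):
                × closes — contains both D and ¬D.
          branch 1.2.2 (add ¬D, ¬(D ∨ B)):
            × closes — contains both D and ¬D.
  branch 2 (add ¬(D ↔ (D ∨ B)), ¬C):
    ¬((D ↔ (D ∨ B)) ↔ C): β-rule — branch into (D ↔ (D ∨ B)), ¬C  //  ¬(D ↔ (D ∨ B)), C.
      branch 2.1 (add (D ↔ (D ∨ B)), ¬C):
        ¬(D ↔ (D ∨ B)): β-rule — branch into D, ¬(D ∨ B)  //  ¬D, (D ∨ B).
          branch 2.1.1 (add D, ¬(D ∨ B)):
            ¬(D ∨ B): α-rule — add ¬D, ¬B.
            × closes — contains both D and ¬D.
          branch 2.1.2 (add ¬D, (D ∨ B)):
            × closes — contains both D and ¬D.
      branch 2.2 (add ¬(D ↔ (D ∨ B)), C):
        × closes — contains both C and ¬C.
All 7 branches close.
Every branch closed, so the negation is unsatisfiable and the formula is valid.

Valid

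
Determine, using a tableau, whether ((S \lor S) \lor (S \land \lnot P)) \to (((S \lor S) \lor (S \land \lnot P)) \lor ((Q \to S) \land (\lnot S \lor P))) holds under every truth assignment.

Valid

Assume the negation and expand:
Initial set: {F (((S \lor S) \lor (S \land \lnot P)) \to (((S \lor S) \lor (S \land \lnot P)) \lor ((Q \to S) \land (\lnot S \lor P))))}.
F (((S \lor S) \lor (S \land \lnot P)) \to (((S \lor S) \lor (S \land \lnot P)) \lor ((Q \to S) \land (\lnot S \lor P)))): α-rule — add T ((S \lor S) \lor (S \land \lnot P)), F (((S \lor S) \lor (S \land \lnot P)) \lor ((Q \to S) \land (\lnot S \lor P))).
F (((S \lor S) \lor (S \land \lnot P)) \lor ((Q \to S) \land (\lnot S \lor P))): α-rule — add F ((S \lor S) \lor (S \land \lnot P)), F ((Q \to S) \land (\lnot S \lor P)).
F ((S \lor S) \lor (S \land \lnot P)): α-rule — add F (S \lor S), F (S \land \lnot P).
F (S \lor S): α-rule — add F S, F S.
T ((S \lor S) \lor (S \land \lnot P)): β-rule — branch into T (S \lor S)  //  T (S \land \lnot P).
  branch 1 (add T (S \lor S)):
    F ((Q \to S) \land (\lnot S \lor P)): β-rule — branch into F (Q \to S)  //  F (\lnot S \lor P).
      branch 1.1 (add F (Q \to S)):
        F (Q \to S): α-rule — add T Q, F S.
        F (S \land \lnot P): β-rule — branch into F S  //  F \lnot P.
          branch 1.1.1 (add F S):
            T (S \lor S): β-rule — branch into T S  //  T S.
              branch 1.1.1.1 (add T S):
                × closes — contains both S and \lnot S.
              branch 1.1.1.2 (add T S):
                × closes — contains both S and \lnot S.
          branch 1.1.2 (add F \lnot P):
            T (S \lor S): β-rule — branch into T S  //  T S.
              branch 1.1.2.1 (add T S):
                × closes — contains both S and \lnot S.
              branch 1.1.2.2 (add T S):
                × closes — contains both S and \lnot S.
      branch 1.2 (add F (\lnot S \lor P)):
        F (\lnot S \lor P): α-rule — add F \lnot S, F P.
        × closes — contains both S and \lnot S.
  branch 2 (add T (S \land \lnot P)):
    T (S \land \lnot P): α-rule — add T S, T \lnot P.
    × closes — contains both S and \lnot S.
All 6 branches close.
Every branch closed, so the negation is unsatisfiable and the formula is valid.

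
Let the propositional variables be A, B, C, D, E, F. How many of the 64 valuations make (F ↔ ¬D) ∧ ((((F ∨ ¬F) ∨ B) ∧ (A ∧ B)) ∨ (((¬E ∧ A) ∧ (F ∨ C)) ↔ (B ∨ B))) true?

21

Initial set: {T ((F ↔ ¬D) ∧ ((((F ∨ ¬F) ∨ B) ∧ (A ∧ B)) ∨ (((¬E ∧ A) ∧ (F ∨ C)) ↔ (B ∨ B))))}.
T ((F ↔ ¬D) ∧ ((((F ∨ ¬F) ∨ B) ∧ (A ∧ B)) ∨ (((¬E ∧ A) ∧ (F ∨ C)) ↔ (B ∨ B)))): α-rule — add T (F ↔ ¬D), T ((((F ∨ ¬F) ∨ B) ∧ (A ∧ B)) ∨ (((¬E ∧ A) ∧ (F ∨ C)) ↔ (B ∨ B))).
T (F ↔ ¬D): β-rule — branch into T F, T ¬D  //  F F, F ¬D.
  branch 1 (add T F, T ¬D):
    T ((((F ∨ ¬F) ∨ B) ∧ (A ∧ B)) ∨ (((¬E ∧ A) ∧ (F ∨ C)) ↔ (B ∨ B))): β-rule — branch into T (((F ∨ ¬F) ∨ B) ∧ (A ∧ B))  //  T (((¬E ∧ A) ∧ (F ∨ C)) ↔ (B ∨ B)).
      branch 1.1 (add T (((F ∨ ¬F) ∨ B) ∧ (A ∧ B))):
        T (((F ∨ ¬F) ∨ B) ∧ (A ∧ B)): α-rule — add T ((F ∨ ¬F) ∨ B), T (A ∧ B).
        T (A ∧ B): α-rule — add T A, T B.
        T ((F ∨ ¬F) ∨ B): β-rule — branch into T (F ∨ ¬F)  //  T B.
          branch 1.1.1 (add T (F ∨ ¬F)):
            T (F ∨ ¬F): β-rule — branch into T F  //  T ¬F.
              branch 1.1.1.1 (add T F):
                ○ open, literals {A=true, B=true, D=false, F=true}.
              branch 1.1.1.2 (add T ¬F):
                × closes — contains both F and ¬F.
          branch 1.1.2 (add T B):
            ○ open, literals {A=true, B=true, D=false, F=true}.
      branch 1.2 (add T (((¬E ∧ A) ∧ (F ∨ C)) ↔ (B ∨ B))):
        T (((¬E ∧ A) ∧ (F ∨ C)) ↔ (B ∨ B)): β-rule — branch into T ((¬E ∧ A) ∧ (F ∨ C)), T (B ∨ B)  //  F ((¬E ∧ A) ∧ (F ∨ C)), F (B ∨ B).
          branch 1.2.1 (add T ((¬E ∧ A) ∧ (F ∨ C)), T (B ∨ B)):
            T ((¬E ∧ A) ∧ (F ∨ C)): α-rule — add T (¬E ∧ A), T (F ∨ C).
            T (¬E ∧ A): α-rule — add T ¬E, T A.
            T (B ∨ B): β-rule — branch into T B  //  T B.
              branch 1.2.1.1 (add T B):
                T (F ∨ C): β-rule — branch into T F  //  T C.
                  branch 1.2.1.1.1 (add T F):
                    ○ open, literals {A=true, B=true, D=false, E=false, F=true}.
                  branch 1.2.1.1.2 (add T C):
                    ○ open, literals {A=true, B=true, C=true, D=false, E=false, F=true}.
              branch 1.2.1.2 (add T B):
                T (F ∨ C): β-rule — branch into T F  //  T C.
                  branch 1.2.1.2.1 (add T F):
                    ○ open, literals {A=true, B=true, D=false, E=false, F=true}.
                  branch 1.2.1.2.2 (add T C):
                    ○ open, literals {A=true, B=true, C=true, D=false, E=false, F=true}.
          branch 1.2.2 (add F ((¬E ∧ A) ∧ (F ∨ C)), F (B ∨ B)):
            F (B ∨ B): α-rule — add F B, F B.
            F ((¬E ∧ A) ∧ (F ∨ C)): β-rule — branch into F (¬E ∧ A)  //  F (F ∨ C).
              branch 1.2.2.1 (add F (¬E ∧ A)):
                F (¬E ∧ A): β-rule — branch into F ¬E  //  F A.
                  branch 1.2.2.1.1 (add F ¬E):
                    ○ open, literals {B=false, D=false, E=true, F=true}.
                  branch 1.2.2.1.2 (add F A):
                    ○ open, literals {A=false, B=false, D=false, F=true}.
              branch 1.2.2.2 (add F (F ∨ C)):
                F (F ∨ C): α-rule — add F F, F C.
                × closes — contains both F and ¬F.
  branch 2 (add F F, F ¬D):
    T ((((F ∨ ¬F) ∨ B) ∧ (A ∧ B)) ∨ (((¬E ∧ A) ∧ (F ∨ C)) ↔ (B ∨ B))): β-rule — branch into T (((F ∨ ¬F) ∨ B) ∧ (A ∧ B))  //  T (((¬E ∧ A) ∧ (F ∨ C)) ↔ (B ∨ B)).
      branch 2.1 (add T (((F ∨ ¬F) ∨ B) ∧ (A ∧ B))):
        T (((F ∨ ¬F) ∨ B) ∧ (A ∧ B)): α-rule — add T ((F ∨ ¬F) ∨ B), T (A ∧ B).
        T (A ∧ B): α-rule — add T A, T B.
        T ((F ∨ ¬F) ∨ B): β-rule — branch into T (F ∨ ¬F)  //  T B.
          branch 2.1.1 (add T (F ∨ ¬F)):
            T (F ∨ ¬F): β-rule — branch into T F  //  T ¬F.
              branch 2.1.1.1 (add T F):
                × closes — contains both F and ¬F.
              branch 2.1.1.2 (add T ¬F):
                ○ open, literals {A=true, B=true, D=true, F=false}.
          branch 2.1.2 (add T B):
            ○ open, literals {A=true, B=true, D=true, F=false}.
      branch 2.2 (add T (((¬E ∧ A) ∧ (F ∨ C)) ↔ (B ∨ B))):
        T (((¬E ∧ A) ∧ (F ∨ C)) ↔ (B ∨ B)): β-rule — branch into T ((¬E ∧ A) ∧ (F ∨ C)), T (B ∨ B)  //  F ((¬E ∧ A) ∧ (F ∨ C)), F (B ∨ B).
          branch 2.2.1 (add T ((¬E ∧ A) ∧ (F ∨ C)), T (B ∨ B)):
            T ((¬E ∧ A) ∧ (F ∨ C)): α-rule — add T (¬E ∧ A), T (F ∨ C).
            T (¬E ∧ A): α-rule — add T ¬E, T A.
            T (B ∨ B): β-rule — branch into T B  //  T B.
              branch 2.2.1.1 (add T B):
                T (F ∨ C): β-rule — branch into T F  //  T C.
                  branch 2.2.1.1.1 (add T F):
                    × closes — contains both F and ¬F.
                  branch 2.2.1.1.2 (add T C):
                    ○ open, literals {A=true, B=true, C=true, D=true, E=false, F=false}.
              branch 2.2.1.2 (add T B):
                T (F ∨ C): β-rule — branch into T F  //  T C.
                  branch 2.2.1.2.1 (add T F):
                    × closes — contains both F and ¬F.
                  branch 2.2.1.2.2 (add T C):
                    ○ open, literals {A=true, B=true, C=true, D=true, E=false, F=false}.
          branch 2.2.2 (add F ((¬E ∧ A) ∧ (F ∨ C)), F (B ∨ B)):
            F (B ∨ B): α-rule — add F B, F B.
            F ((¬E ∧ A) ∧ (F ∨ C)): β-rule — branch into F (¬E ∧ A)  //  F (F ∨ C).
              branch 2.2.2.1 (add F (¬E ∧ A)):
                F (¬E ∧ A): β-rule — branch into F ¬E  //  F A.
                  branch 2.2.2.1.1 (add F ¬E):
                    ○ open, literals {B=false, D=true, E=true, F=false}.
                  branch 2.2.2.1.2 (add F A):
                    ○ open, literals {A=false, B=false, D=true, F=false}.
              branch 2.2.2.2 (add F (F ∨ C)):
                F (F ∨ C): α-rule — add F F, F C.
                ○ open, literals {B=false, C=false, D=true, F=false}.
5 branches closed, 15 open.
Each open branch fixes some atoms; the unmentioned ones are free. Counting distinct full assignments: branch {A=true, B=true, D=false, F=true} (C, E) contributes 4 new; branch {A=true, B=true, D=false, F=true} (C, E) contributes 0 new; branch {A=true, B=true, D=false, E=false, F=true} (C) contributes 0 new; branch {A=true, B=true, C=true, D=false, E=false, F=true} (none free) contributes 0 new; branch {A=true, B=true, D=false, E=false, F=true} (C) contributes 0 new; branch {A=true, B=true, C=true, D=false, E=false, F=true} (none free) contributes 0 new; branch {B=false, D=false, E=true, F=true} (A, C) contributes 4 new; branch {A=false, B=false, D=false, F=true} (C, E) contributes 2 new; branch {A=true, B=true, D=true, F=false} (C, E) contributes 4 new; branch {A=true, B=true, D=true, F=false} (C, E) contributes 0 new; branch {A=true, B=true, C=true, D=true, E=false, F=false} (none free) contributes 0 new; branch {A=true, B=true, C=true, D=true, E=false, F=false} (none free) contributes 0 new; branch {B=false, D=true, E=true, F=false} (A, C) contributes 4 new; branch {A=false, B=false, D=true, F=false} (C, E) contributes 2 new; branch {B=false, C=false, D=true, F=false} (A, E) contributes 1 new. Total: 21.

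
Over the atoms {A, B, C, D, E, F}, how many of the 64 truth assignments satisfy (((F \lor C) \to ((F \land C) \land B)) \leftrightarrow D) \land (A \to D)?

Initial set: {((((F \lor C) \to ((F \land C) \land B)) \leftrightarrow D) \land (A \to D))}.
((((F \lor C) \to ((F \land C) \land B)) \leftrightarrow D) \land (A \to D)): α-rule — add (((F \lor C) \to ((F \land C) \land B)) \leftrightarrow D), (A \to D).
(((F \lor C) \to ((F \land C) \land B)) \leftrightarrow D): β-rule — branch into ((F \lor C) \to ((F \land C) \land B)), D  //  \lnot ((F \lor C) \to ((F \land C) \land B)), \lnot D.
  branch 1 (add ((F \lor C) \to ((F \land C) \land B)), D):
    (A \to D): β-rule — branch into \lnot A  //  D.
      branch 1.1 (add \lnot A):
        ((F \lor C) \to ((F \land C) \land B)): β-rule — branch into \lnot (F \lor C)  //  ((F \land C) \land B).
          branch 1.1.1 (add \lnot (F \lor C)):
            \lnot (F \lor C): α-rule — add \lnot F, \lnot C.
            ○ open, literals {A=0, C=0, D=1, F=0}.
          branch 1.1.2 (add ((F \land C) \land B)):
            ((F \land C) \land B): α-rule — add (F \land C), B.
            (F \land C): α-rule — add F, C.
            ○ open, literals {A=0, B=1, C=1, D=1, F=1}.
      branch 1.2 (add D):
        ((F \lor C) \to ((F \land C) \land B)): β-rule — branch into \lnot (F \lor C)  //  ((F \land C) \land B).
          branch 1.2.1 (add \lnot (F \lor C)):
            \lnot (F \lor C): α-rule — add \lnot F, \lnot C.
            ○ open, literals {C=0, D=1, F=0}.
          branch 1.2.2 (add ((F \land C) \land B)):
            ((F \land C) \land B): α-rule — add (F \land C), B.
            (F \land C): α-rule — add F, C.
            ○ open, literals {B=1, C=1, D=1, F=1}.
  branch 2 (add \lnot ((F \lor C) \to ((F \land C) \land B)), \lnot D):
    \lnot ((F \lor C) \to ((F \land C) \land B)): α-rule — add (F \lor C), \lnot ((F \land C) \land B).
    (A \to D): β-rule — branch into \lnot A  //  D.
      branch 2.1 (add \lnot A):
        (F \lor C): β-rule — branch into F  //  C.
          branch 2.1.1 (add F):
            \lnot ((F \land C) \land B): β-rule — branch into \lnot (F \land C)  //  \lnot B.
              branch 2.1.1.1 (add \lnot (F \land C)):
                \lnot (F \land C): β-rule — branch into \lnot F  //  \lnot C.
                  branch 2.1.1.1.1 (add \lnot F):
                    × closes — contains both F and \lnot F.
                  branch 2.1.1.1.2 (add \lnot C):
                    ○ open, literals {A=0, C=0, D=0, F=1}.
              branch 2.1.1.2 (add \lnot B):
                ○ open, literals {A=0, B=0, D=0, F=1}.
          branch 2.1.2 (add C):
            \lnot ((F \land C) \land B): β-rule — branch into \lnot (F \land C)  //  \lnot B.
              branch 2.1.2.1 (add \lnot (F \land C)):
                \lnot (F \land C): β-rule — branch into \lnot F  //  \lnot C.
                  branch 2.1.2.1.1 (add \lnot F):
                    ○ open, literals {A=0, C=1, D=0, F=0}.
                  branch 2.1.2.1.2 (add \lnot C):
                    × closes — contains both C and \lnot C.
              branch 2.1.2.2 (add \lnot B):
                ○ open, literals {A=0, B=0, C=1, D=0}.
      branch 2.2 (add D):
        × closes — contains both D and \lnot D.
3 branches closed, 8 open.
Each open branch fixes some atoms; the unmentioned ones are free. Counting distinct full assignments: branch {A=0, C=0, D=1, F=0} (B, E) contributes 4 new; branch {A=0, B=1, C=1, D=1, F=1} (E) contributes 2 new; branch {C=0, D=1, F=0} (A, B, E) contributes 4 new; branch {B=1, C=1, D=1, F=1} (A, E) contributes 2 new; branch {A=0, C=0, D=0, F=1} (B, E) contributes 4 new; branch {A=0, B=0, D=0, F=1} (C, E) contributes 2 new; branch {A=0, C=1, D=0, F=0} (B, E) contributes 4 new; branch {A=0, B=0, C=1, D=0} (E, F) contributes 0 new. Total: 22.

22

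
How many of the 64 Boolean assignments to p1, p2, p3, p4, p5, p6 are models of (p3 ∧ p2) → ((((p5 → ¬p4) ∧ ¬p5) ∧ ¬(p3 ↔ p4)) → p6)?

Initial set: {((p3 ∧ p2) → ((((p5 → ¬p4) ∧ ¬p5) ∧ ¬(p3 ↔ p4)) → p6))}.
((p3 ∧ p2) → ((((p5 → ¬p4) ∧ ¬p5) ∧ ¬(p3 ↔ p4)) → p6)): β-rule — branch into ¬(p3 ∧ p2)  //  ((((p5 → ¬p4) ∧ ¬p5) ∧ ¬(p3 ↔ p4)) → p6).
  branch 1 (add ¬(p3 ∧ p2)):
    ¬(p3 ∧ p2): β-rule — branch into ¬p3  //  ¬p2.
      branch 1.1 (add ¬p3):
        ○ open, literals {p3=0}.
      branch 1.2 (add ¬p2):
        ○ open, literals {p2=0}.
  branch 2 (add ((((p5 → ¬p4) ∧ ¬p5) ∧ ¬(p3 ↔ p4)) → p6)):
    ((((p5 → ¬p4) ∧ ¬p5) ∧ ¬(p3 ↔ p4)) → p6): β-rule — branch into ¬(((p5 → ¬p4) ∧ ¬p5) ∧ ¬(p3 ↔ p4))  //  p6.
      branch 2.1 (add ¬(((p5 → ¬p4) ∧ ¬p5) ∧ ¬(p3 ↔ p4))):
        ¬(((p5 → ¬p4) ∧ ¬p5) ∧ ¬(p3 ↔ p4)): β-rule — branch into ¬((p5 → ¬p4) ∧ ¬p5)  //  ¬¬(p3 ↔ p4).
          branch 2.1.1 (add ¬((p5 → ¬p4) ∧ ¬p5)):
            ¬((p5 → ¬p4) ∧ ¬p5): β-rule — branch into ¬(p5 → ¬p4)  //  ¬¬p5.
              branch 2.1.1.1 (add ¬(p5 → ¬p4)):
                ¬(p5 → ¬p4): α-rule — add p5, ¬¬p4.
                ○ open, literals {p4=1, p5=1}.
              branch 2.1.1.2 (add ¬¬p5):
                ○ open, literals {p5=1}.
          branch 2.1.2 (add ¬¬(p3 ↔ p4)):
            ¬¬(p3 ↔ p4): β-rule — branch into p3, p4  //  ¬p3, ¬p4.
              branch 2.1.2.1 (add p3, p4):
                ○ open, literals {p3=1, p4=1}.
              branch 2.1.2.2 (add ¬p3, ¬p4):
                ○ open, literals {p3=0, p4=0}.
      branch 2.2 (add p6):
        ○ open, literals {p6=1}.
0 branches closed, 7 open.
Each open branch fixes some atoms; the unmentioned ones are free. Counting distinct full assignments: branch {p3=0} (p1, p2, p4, p5, p6) contributes 32 new; branch {p2=0} (p1, p3, p4, p5, p6) contributes 16 new; branch {p4=1, p5=1} (p1, p2, p3, p6) contributes 4 new; branch {p5=1} (p1, p2, p3, p4, p6) contributes 4 new; branch {p3=1, p4=1} (p1, p2, p5, p6) contributes 4 new; branch {p3=0, p4=0} (p1, p2, p5, p6) contributes 0 new; branch {p6=1} (p1, p2, p3, p4, p5) contributes 2 new. Total: 62.

62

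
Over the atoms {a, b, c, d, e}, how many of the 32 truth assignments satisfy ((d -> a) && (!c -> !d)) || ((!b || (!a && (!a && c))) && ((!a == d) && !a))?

Initial set: {(((d -> a) && (!c -> !d)) || ((!b || (!a && (!a && c))) && ((!a == d) && !a)))}.
(((d -> a) && (!c -> !d)) || ((!b || (!a && (!a && c))) && ((!a == d) && !a))): β-rule — branch into ((d -> a) && (!c -> !d))  //  ((!b || (!a && (!a && c))) && ((!a == d) && !a)).
  branch 1 (add ((d -> a) && (!c -> !d))):
    ((d -> a) && (!c -> !d)): α-rule — add (d -> a), (!c -> !d).
    (d -> a): β-rule — branch into !d  //  a.
      branch 1.1 (add !d):
        (!c -> !d): β-rule — branch into !!c  //  !d.
          branch 1.1.1 (add !!c):
            ○ open, literals {c=true, d=false}.
          branch 1.1.2 (add !d):
            ○ open, literals {d=false}.
      branch 1.2 (add a):
        (!c -> !d): β-rule — branch into !!c  //  !d.
          branch 1.2.1 (add !!c):
            ○ open, literals {a=true, c=true}.
          branch 1.2.2 (add !d):
            ○ open, literals {a=true, d=false}.
  branch 2 (add ((!b || (!a && (!a && c))) && ((!a == d) && !a))):
    ((!b || (!a && (!a && c))) && ((!a == d) && !a)): α-rule — add (!b || (!a && (!a && c))), ((!a == d) && !a).
    ((!a == d) && !a): α-rule — add (!a == d), !a.
    (!b || (!a && (!a && c))): β-rule — branch into !b  //  (!a && (!a && c)).
      branch 2.1 (add !b):
        (!a == d): β-rule — branch into !a, d  //  !!a, !d.
          branch 2.1.1 (add !a, d):
            ○ open, literals {a=false, b=false, d=true}.
          branch 2.1.2 (add !!a, !d):
            × closes — contains both a and !a.
      branch 2.2 (add (!a && (!a && c))):
        (!a && (!a && c)): α-rule — add !a, (!a && c).
        (!a && c): α-rule — add !a, c.
        (!a == d): β-rule — branch into !a, d  //  !!a, !d.
          branch 2.2.1 (add !a, d):
            ○ open, literals {a=false, c=true, d=true}.
          branch 2.2.2 (add !!a, !d):
            × closes — contains both a and !a.
2 branches closed, 6 open.
Each open branch fixes some atoms; the unmentioned ones are free. Counting distinct full assignments: branch {c=true, d=false} (a, b, e) contributes 8 new; branch {d=false} (a, b, c, e) contributes 8 new; branch {a=true, c=true} (b, d, e) contributes 4 new; branch {a=true, d=false} (b, c, e) contributes 0 new; branch {a=false, b=false, d=true} (c, e) contributes 4 new; branch {a=false, c=true, d=true} (b, e) contributes 2 new. Total: 26.

26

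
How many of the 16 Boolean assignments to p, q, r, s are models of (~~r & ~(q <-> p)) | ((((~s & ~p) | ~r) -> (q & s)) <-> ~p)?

9

Initial set: {((~~r & ~(q <-> p)) | ((((~s & ~p) | ~r) -> (q & s)) <-> ~p))}.
((~~r & ~(q <-> p)) | ((((~s & ~p) | ~r) -> (q & s)) <-> ~p)): β-rule — branch into (~~r & ~(q <-> p))  //  ((((~s & ~p) | ~r) -> (q & s)) <-> ~p).
  branch 1 (add (~~r & ~(q <-> p))):
    (~~r & ~(q <-> p)): α-rule — add ~~r, ~(q <-> p).
    ~~r: drop double negation, giving r.
    ~(q <-> p): β-rule — branch into q, ~p  //  ~q, p.
      branch 1.1 (add q, ~p):
        ○ open, literals {p=0, q=1, r=1}.
      branch 1.2 (add ~q, p):
        ○ open, literals {p=1, q=0, r=1}.
  branch 2 (add ((((~s & ~p) | ~r) -> (q & s)) <-> ~p)):
    ((((~s & ~p) | ~r) -> (q & s)) <-> ~p): β-rule — branch into (((~s & ~p) | ~r) -> (q & s)), ~p  //  ~(((~s & ~p) | ~r) -> (q & s)), ~~p.
      branch 2.1 (add (((~s & ~p) | ~r) -> (q & s)), ~p):
        (((~s & ~p) | ~r) -> (q & s)): β-rule — branch into ~((~s & ~p) | ~r)  //  (q & s).
          branch 2.1.1 (add ~((~s & ~p) | ~r)):
            ~((~s & ~p) | ~r): α-rule — add ~(~s & ~p), ~~r.
            ~(~s & ~p): β-rule — branch into ~~s  //  ~~p.
              branch 2.1.1.1 (add ~~s):
                ○ open, literals {p=0, r=1, s=1}.
              branch 2.1.1.2 (add ~~p):
                × closes — contains both p and ~p.
          branch 2.1.2 (add (q & s)):
            (q & s): α-rule — add q, s.
            ○ open, literals {p=0, q=1, s=1}.
      branch 2.2 (add ~(((~s & ~p) | ~r) -> (q & s)), ~~p):
        ~(((~s & ~p) | ~r) -> (q & s)): α-rule — add ((~s & ~p) | ~r), ~(q & s).
        ((~s & ~p) | ~r): β-rule — branch into (~s & ~p)  //  ~r.
          branch 2.2.1 (add (~s & ~p)):
            (~s & ~p): α-rule — add ~s, ~p.
            × closes — contains both p and ~p.
          branch 2.2.2 (add ~r):
            ~(q & s): β-rule — branch into ~q  //  ~s.
              branch 2.2.2.1 (add ~q):
                ○ open, literals {p=1, q=0, r=0}.
              branch 2.2.2.2 (add ~s):
                ○ open, literals {p=1, r=0, s=0}.
2 branches closed, 6 open.
Each open branch fixes some atoms; the unmentioned ones are free. Counting distinct full assignments: branch {p=0, q=1, r=1} (s) contributes 2 new; branch {p=1, q=0, r=1} (s) contributes 2 new; branch {p=0, r=1, s=1} (q) contributes 1 new; branch {p=0, q=1, s=1} (r) contributes 1 new; branch {p=1, q=0, r=0} (s) contributes 2 new; branch {p=1, r=0, s=0} (q) contributes 1 new. Total: 9.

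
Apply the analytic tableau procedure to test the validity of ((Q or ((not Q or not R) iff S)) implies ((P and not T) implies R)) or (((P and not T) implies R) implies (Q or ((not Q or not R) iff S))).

Valid

Assume the negation and expand:
Initial set: {not (((Q or ((not Q or not R) iff S)) implies ((P and not T) implies R)) or (((P and not T) implies R) implies (Q or ((not Q or not R) iff S))))}.
not (((Q or ((not Q or not R) iff S)) implies ((P and not T) implies R)) or (((P and not T) implies R) implies (Q or ((not Q or not R) iff S)))): α-rule — add not ((Q or ((not Q or not R) iff S)) implies ((P and not T) implies R)), not (((P and not T) implies R) implies (Q or ((not Q or not R) iff S))).
not ((Q or ((not Q or not R) iff S)) implies ((P and not T) implies R)): α-rule — add (Q or ((not Q or not R) iff S)), not ((P and not T) implies R).
not (((P and not T) implies R) implies (Q or ((not Q or not R) iff S))): α-rule — add ((P and not T) implies R), not (Q or ((not Q or not R) iff S)).
not ((P and not T) implies R): α-rule — add (P and not T), not R.
not (Q or ((not Q or not R) iff S)): α-rule — add not Q, not ((not Q or not R) iff S).
(P and not T): α-rule — add P, not T.
(Q or ((not Q or not R) iff S)): β-rule — branch into Q  //  ((not Q or not R) iff S).
  branch 1 (add Q):
    × closes — contains both Q and not Q.
  branch 2 (add ((not Q or not R) iff S)):
    ((P and not T) implies R): β-rule — branch into not (P and not T)  //  R.
      branch 2.1 (add not (P and not T)):
        not ((not Q or not R) iff S): β-rule — branch into (not Q or not R), not S  //  not (not Q or not R), S.
          branch 2.1.1 (add (not Q or not R), not S):
            ((not Q or not R) iff S): β-rule — branch into (not Q or not R), S  //  not (not Q or not R), not S.
              branch 2.1.1.1 (add (not Q or not R), S):
                × closes — contains both S and not S.
              branch 2.1.1.2 (add not (not Q or not R), not S):
                not (not Q or not R): α-rule — add not not Q, not not R.
                × closes — contains both Q and not Q.
          branch 2.1.2 (add not (not Q or not R), S):
            not (not Q or not R): α-rule — add not not Q, not not R.
            × closes — contains both Q and not Q.
      branch 2.2 (add R):
        × closes — contains both R and not R.
All 5 branches close.
Every branch closed, so the negation is unsatisfiable and the formula is valid.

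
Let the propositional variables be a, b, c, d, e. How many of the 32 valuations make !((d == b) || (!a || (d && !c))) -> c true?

Initial set: {(!((d == b) || (!a || (d && !c))) -> c)}.
(!((d == b) || (!a || (d && !c))) -> c): β-rule — branch into !!((d == b) || (!a || (d && !c)))  //  c.
  branch 1 (add !!((d == b) || (!a || (d && !c)))):
    !!((d == b) || (!a || (d && !c))): β-rule — branch into (d == b)  //  (!a || (d && !c)).
      branch 1.1 (add (d == b)):
        (d == b): β-rule — branch into d, b  //  !d, !b.
          branch 1.1.1 (add d, b):
            ○ open, literals {b=true, d=true}.
          branch 1.1.2 (add !d, !b):
            ○ open, literals {b=false, d=false}.
      branch 1.2 (add (!a || (d && !c))):
        (!a || (d && !c)): β-rule — branch into !a  //  (d && !c).
          branch 1.2.1 (add !a):
            ○ open, literals {a=false}.
          branch 1.2.2 (add (d && !c)):
            (d && !c): α-rule — add d, !c.
            ○ open, literals {c=false, d=true}.
  branch 2 (add c):
    ○ open, literals {c=true}.
0 branches closed, 5 open.
Each open branch fixes some atoms; the unmentioned ones are free. Counting distinct full assignments: branch {b=true, d=true} (a, c, e) contributes 8 new; branch {b=false, d=false} (a, c, e) contributes 8 new; branch {a=false} (b, c, d, e) contributes 8 new; branch {c=false, d=true} (a, b, e) contributes 2 new; branch {c=true} (a, b, d, e) contributes 4 new. Total: 30.

30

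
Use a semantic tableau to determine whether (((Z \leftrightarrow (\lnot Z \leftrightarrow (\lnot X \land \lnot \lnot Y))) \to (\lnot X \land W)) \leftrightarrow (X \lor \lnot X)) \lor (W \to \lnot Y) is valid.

Not valid

Assume the negation and expand:
Initial set: {\lnot ((((Z \leftrightarrow (\lnot Z \leftrightarrow (\lnot X \land \lnot \lnot Y))) \to (\lnot X \land W)) \leftrightarrow (X \lor \lnot X)) \lor (W \to \lnot Y))}.
\lnot ((((Z \leftrightarrow (\lnot Z \leftrightarrow (\lnot X \land \lnot \lnot Y))) \to (\lnot X \land W)) \leftrightarrow (X \lor \lnot X)) \lor (W \to \lnot Y)): α-rule — add \lnot (((Z \leftrightarrow (\lnot Z \leftrightarrow (\lnot X \land \lnot \lnot Y))) \to (\lnot X \land W)) \leftrightarrow (X \lor \lnot X)), \lnot (W \to \lnot Y).
\lnot (W \to \lnot Y): α-rule — add W, \lnot \lnot Y.
\lnot (((Z \leftrightarrow (\lnot Z \leftrightarrow (\lnot X \land \lnot \lnot Y))) \to (\lnot X \land W)) \leftrightarrow (X \lor \lnot X)): β-rule — branch into ((Z \leftrightarrow (\lnot Z \leftrightarrow (\lnot X \land \lnot \lnot Y))) \to (\lnot X \land W)), \lnot (X \lor \lnot X)  //  \lnot ((Z \leftrightarrow (\lnot Z \leftrightarrow (\lnot X \land \lnot \lnot Y))) \to (\lnot X \land W)), (X \lor \lnot X).
  branch 1 (add ((Z \leftrightarrow (\lnot Z \leftrightarrow (\lnot X \land \lnot \lnot Y))) \to (\lnot X \land W)), \lnot (X \lor \lnot X)):
    \lnot (X \lor \lnot X): α-rule — add \lnot X, \lnot \lnot X.
    × closes — contains both X and \lnot X.
  branch 2 (add \lnot ((Z \leftrightarrow (\lnot Z \leftrightarrow (\lnot X \land \lnot \lnot Y))) \to (\lnot X \land W)), (X \lor \lnot X)):
    \lnot ((Z \leftrightarrow (\lnot Z \leftrightarrow (\lnot X \land \lnot \lnot Y))) \to (\lnot X \land W)): α-rule — add (Z \leftrightarrow (\lnot Z \leftrightarrow (\lnot X \land \lnot \lnot Y))), \lnot (\lnot X \land W).
    (X \lor \lnot X): β-rule — branch into X  //  \lnot X.
      branch 2.1 (add X):
        (Z \leftrightarrow (\lnot Z \leftrightarrow (\lnot X \land \lnot \lnot Y))): β-rule — branch into Z, (\lnot Z \leftrightarrow (\lnot X \land \lnot \lnot Y))  //  \lnot Z, \lnot (\lnot Z \leftrightarrow (\lnot X \land \lnot \lnot Y)).
          branch 2.1.1 (add Z, (\lnot Z \leftrightarrow (\lnot X \land \lnot \lnot Y))):
            \lnot (\lnot X \land W): β-rule — branch into \lnot \lnot X  //  \lnot W.
              branch 2.1.1.1 (add \lnot \lnot X):
                (\lnot Z \leftrightarrow (\lnot X \land \lnot \lnot Y)): β-rule — branch into \lnot Z, (\lnot X \land \lnot \lnot Y)  //  \lnot \lnot Z, \lnot (\lnot X \land \lnot \lnot Y).
                  branch 2.1.1.1.1 (add \lnot Z, (\lnot X \land \lnot \lnot Y)):
                    × closes — contains both Z and \lnot Z.
                  branch 2.1.1.1.2 (add \lnot \lnot Z, \lnot (\lnot X \land \lnot \lnot Y)):
                    \lnot (\lnot X \land \lnot \lnot Y): β-rule — branch into \lnot \lnot X  //  \lnot \lnot \lnot Y.
                      branch 2.1.1.1.2.1 (add \lnot \lnot X):
                        ○ open, literals {W=true, X=true, Y=true, Z=true}.
                      branch 2.1.1.1.2.2 (add \lnot \lnot \lnot Y):
                        \lnot \lnot \lnot Y: drop double negation, giving \lnot Y.
                        × closes — contains both Y and \lnot Y.
              branch 2.1.1.2 (add \lnot W):
                × closes — contains both W and \lnot W.
          branch 2.1.2 (add \lnot Z, \lnot (\lnot Z \leftrightarrow (\lnot X \land \lnot \lnot Y))):
            \lnot (\lnot X \land W): β-rule — branch into \lnot \lnot X  //  \lnot W.
              branch 2.1.2.1 (add \lnot \lnot X):
                \lnot (\lnot Z \leftrightarrow (\lnot X \land \lnot \lnot Y)): β-rule — branch into \lnot Z, \lnot (\lnot X \land \lnot \lnot Y)  //  \lnot \lnot Z, (\lnot X \land \lnot \lnot Y).
                  branch 2.1.2.1.1 (add \lnot Z, \lnot (\lnot X \land \lnot \lnot Y)):
                    \lnot (\lnot X \land \lnot \lnot Y): β-rule — branch into \lnot \lnot X  //  \lnot \lnot \lnot Y.
                      branch 2.1.2.1.1.1 (add \lnot \lnot X):
                        ○ open, literals {W=true, X=true, Y=true, Z=false}.
                      branch 2.1.2.1.1.2 (add \lnot \lnot \lnot Y):
                        \lnot \lnot \lnot Y: drop double negation, giving \lnot Y.
                        × closes — contains both Y and \lnot Y.
                  branch 2.1.2.1.2 (add \lnot \lnot Z, (\lnot X \land \lnot \lnot Y)):
                    × closes — contains both Z and \lnot Z.
              branch 2.1.2.2 (add \lnot W):
                × closes — contains both W and \lnot W.
      branch 2.2 (add \lnot X):
        (Z \leftrightarrow (\lnot Z \leftrightarrow (\lnot X \land \lnot \lnot Y))): β-rule — branch into Z, (\lnot Z \leftrightarrow (\lnot X \land \lnot \lnot Y))  //  \lnot Z, \lnot (\lnot Z \leftrightarrow (\lnot X \land \lnot \lnot Y)).
          branch 2.2.1 (add Z, (\lnot Z \leftrightarrow (\lnot X \land \lnot \lnot Y))):
            \lnot (\lnot X \land W): β-rule — branch into \lnot \lnot X  //  \lnot W.
              branch 2.2.1.1 (add \lnot \lnot X):
                × closes — contains both X and \lnot X.
              branch 2.2.1.2 (add \lnot W):
                × closes — contains both W and \lnot W.
          branch 2.2.2 (add \lnot Z, \lnot (\lnot Z \leftrightarrow (\lnot X \land \lnot \lnot Y))):
            \lnot (\lnot X \land W): β-rule — branch into \lnot \lnot X  //  \lnot W.
              branch 2.2.2.1 (add \lnot \lnot X):
                × closes — contains both X and \lnot X.
              branch 2.2.2.2 (add \lnot W):
                × closes — contains both W and \lnot W.
11 branches closed, 2 open.
An open branch gives a countermodel: W=true, X=true, Y=true, Z=true (unmentioned atoms arbitrary); under it the original formula is false.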